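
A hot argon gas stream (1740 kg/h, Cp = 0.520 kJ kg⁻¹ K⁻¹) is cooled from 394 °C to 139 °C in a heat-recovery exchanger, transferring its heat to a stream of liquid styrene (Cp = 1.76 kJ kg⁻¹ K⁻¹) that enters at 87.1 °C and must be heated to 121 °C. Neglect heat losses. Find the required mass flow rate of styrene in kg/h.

ṁ_c = 3870 kg/h

Heat released by hot stream: Q = 1740 × 0.520 × (394 − 139) = 230720 kJ/h
Energy balance on cold side (adiabatic exchanger): Q = ṁ_c·Cp_c·(T_c,out − T_c,in)
ṁ_c = 230720 / [1.76 × (121 − 87.1)] = 3867.1 kg/h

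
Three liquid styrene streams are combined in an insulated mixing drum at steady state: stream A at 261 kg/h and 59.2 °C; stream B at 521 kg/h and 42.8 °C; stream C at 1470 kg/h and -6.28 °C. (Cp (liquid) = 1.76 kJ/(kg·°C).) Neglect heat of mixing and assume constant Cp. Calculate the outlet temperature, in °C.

Adiabatic, steady state ⇒ Σ ṁᵢCp,ᵢ(T_out − Tᵢ) = 0
T_out = Σ ṁᵢCp,ᵢTᵢ / Σ ṁᵢCp,ᵢ
      = 50192 / 3963.5 = 12.664 °C

T_out = 12.7 °C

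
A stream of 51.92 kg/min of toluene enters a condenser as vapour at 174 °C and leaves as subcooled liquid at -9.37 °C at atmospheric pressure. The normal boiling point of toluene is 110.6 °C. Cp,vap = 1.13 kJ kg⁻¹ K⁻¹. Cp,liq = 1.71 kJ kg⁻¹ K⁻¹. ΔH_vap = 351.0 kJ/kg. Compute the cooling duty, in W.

Q_c = 543000 W

vapour 174→110.6 °C: -71.642 kJ/kg
condensation at 110.6 °C: -351 kJ/kg
liquid 110.6→-9.37 °C: -205.15 kJ/kg
Δh = -71.642 + -351 + -205.15 = -627.79 kJ/kg
Q = ṁ·Δh = 51.92 kg/min × -627.79 kJ/kg = -32595 kJ/min
|Q| = 543.25 kW = 543250 W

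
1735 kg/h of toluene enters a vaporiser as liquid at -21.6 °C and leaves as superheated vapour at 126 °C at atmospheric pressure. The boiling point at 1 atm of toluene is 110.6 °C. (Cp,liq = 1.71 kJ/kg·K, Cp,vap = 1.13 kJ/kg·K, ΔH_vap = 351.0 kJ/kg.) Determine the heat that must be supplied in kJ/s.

Q = 286 kJ/s

liquid -21.6→110.6 °C: 226.06 kJ/kg
vaporisation at 110.6 °C: 351 kJ/kg
vapour 110.6→126 °C: 17.402 kJ/kg
Δh = 226.06 + 351 + 17.402 = 594.46 kJ/kg
Q = ṁ·Δh = 1735 kg/h × 594.46 kJ/kg = 1.0314e+06 kJ/h
|Q| = 286.5 kW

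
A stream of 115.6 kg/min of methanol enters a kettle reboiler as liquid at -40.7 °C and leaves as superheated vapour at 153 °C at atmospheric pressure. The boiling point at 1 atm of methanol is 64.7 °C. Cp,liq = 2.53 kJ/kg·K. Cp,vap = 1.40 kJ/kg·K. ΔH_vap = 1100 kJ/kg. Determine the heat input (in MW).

liquid -40.7→64.7 °C: 266.66 kJ/kg
vaporisation at 64.7 °C: 1100 kJ/kg
vapour 64.7→153 °C: 123.62 kJ/kg
Δh = 266.66 + 1100 + 123.62 = 1490.3 kJ/kg
Q = ṁ·Δh = 115.6 kg/min × 1490.3 kJ/kg = 172280 kJ/min
|Q| = 2871.3 kW = 2.8713 MW

Q = 2.87 MW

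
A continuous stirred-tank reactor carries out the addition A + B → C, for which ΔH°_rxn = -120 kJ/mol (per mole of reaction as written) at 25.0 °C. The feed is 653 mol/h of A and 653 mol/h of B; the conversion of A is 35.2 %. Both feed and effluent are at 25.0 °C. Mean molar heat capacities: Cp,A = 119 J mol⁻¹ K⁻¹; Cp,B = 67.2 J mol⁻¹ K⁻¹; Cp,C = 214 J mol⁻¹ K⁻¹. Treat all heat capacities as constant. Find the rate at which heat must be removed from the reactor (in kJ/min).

Q_out = 460 kJ/min

Extent of reaction ξ = 0.352 × 653 = 229.86 mol/h
Reaction term: ξ·ΔH°_rxn = 229.86 × -120 = -27583 kJ/h
Q = ΔH = -27583 kJ/h = -7.6619 kW
Heat removed = 459.71 kJ/min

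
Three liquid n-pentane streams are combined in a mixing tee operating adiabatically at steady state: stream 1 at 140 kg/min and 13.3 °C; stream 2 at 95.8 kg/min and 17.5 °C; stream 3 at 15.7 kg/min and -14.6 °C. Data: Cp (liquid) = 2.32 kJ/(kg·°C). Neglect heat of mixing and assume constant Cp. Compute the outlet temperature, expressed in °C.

T_out = 13.2 °C

Adiabatic, steady state ⇒ Σ ṁᵢCp,ᵢ(T_out − Tᵢ) = 0
Σ ṁᵢCp,ᵢTᵢ = 140×2.32×13.3 + 95.8×2.32×17.5 + 15.7×2.32×-14.6 = 7677.5
Σ ṁᵢCp,ᵢ = 140×2.32 + 95.8×2.32 + 15.7×2.32 = 583.48
T_out = 7677.5 / 583.48 = 13.158 °C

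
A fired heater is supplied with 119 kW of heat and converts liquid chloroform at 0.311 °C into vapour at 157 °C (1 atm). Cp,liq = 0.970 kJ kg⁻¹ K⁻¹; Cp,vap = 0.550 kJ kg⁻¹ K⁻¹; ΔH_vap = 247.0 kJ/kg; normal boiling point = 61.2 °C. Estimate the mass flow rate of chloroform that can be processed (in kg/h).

ṁ = 1190 kg/h

Δh = 0.970×(61.2−0.311) + 247.0 + 0.550×(157−61.2) = 358.75 kJ/kg
Q = 119 kW = 119 kJ/s = 428400 kJ/h
ṁ = Q/Δh = 428400 / 358.75 = 1194.1 kg/h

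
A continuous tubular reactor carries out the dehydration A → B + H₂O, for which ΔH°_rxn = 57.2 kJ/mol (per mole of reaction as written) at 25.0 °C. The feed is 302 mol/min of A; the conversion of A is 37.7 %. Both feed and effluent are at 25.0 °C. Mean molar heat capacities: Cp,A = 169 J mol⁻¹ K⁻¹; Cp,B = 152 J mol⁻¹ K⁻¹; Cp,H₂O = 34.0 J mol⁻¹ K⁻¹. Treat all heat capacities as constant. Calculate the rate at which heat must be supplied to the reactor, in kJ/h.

Extent of reaction ξ = 0.377 × 302 = 113.85 mol/min
Reaction term: ξ·ΔH°_rxn = 113.85 × 57.2 = 6512.4 kJ/min
Q = ΔH = 6512.4 kJ/min = 108.54 kW
Heat supplied = 390750 kJ/h

Q_in = 391000 kJ/h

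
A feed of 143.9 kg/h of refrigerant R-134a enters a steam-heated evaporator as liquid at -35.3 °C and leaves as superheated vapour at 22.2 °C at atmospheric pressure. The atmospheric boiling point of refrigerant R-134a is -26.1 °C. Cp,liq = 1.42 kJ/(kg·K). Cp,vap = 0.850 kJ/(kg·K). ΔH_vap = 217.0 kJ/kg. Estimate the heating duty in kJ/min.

Q = 650 kJ/min

liquid -35.3→-26.1 °C: 13.064 kJ/kg
vaporisation at -26.1 °C: 217 kJ/kg
vapour -26.1→22.2 °C: 41.055 kJ/kg
Δh = 13.064 + 217 + 41.055 = 271.12 kJ/kg
Q = ṁ·Δh = 143.9 kg/h × 271.12 kJ/kg = 39014 kJ/h
|Q| = 10.837 kW = 650.23 kJ/min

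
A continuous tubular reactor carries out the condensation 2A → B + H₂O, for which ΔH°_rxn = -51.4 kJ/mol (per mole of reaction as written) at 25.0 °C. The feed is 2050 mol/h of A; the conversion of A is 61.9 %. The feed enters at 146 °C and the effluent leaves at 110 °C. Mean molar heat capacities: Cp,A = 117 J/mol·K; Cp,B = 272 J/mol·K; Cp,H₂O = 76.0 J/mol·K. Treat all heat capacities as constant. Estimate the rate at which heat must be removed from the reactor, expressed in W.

Extent of reaction ξ = 0.619 × 2050 / 2 = 634.48 mol/h
Reaction term: ξ·ΔH°_rxn = 634.48 × -51.4 = -32612 kJ/h
Sensible, feed 146→25 °C: -29022 kJ/h
Outlet flows (mol/h): A 781.05, B 634.48, H₂O 634.48
Sensible, products 25→110 °C: 26535 kJ/h
Q = ΔH = -35099 kJ/h = -9.7496 kW
Heat removed = 9749.6 W

Q_out = 9750 W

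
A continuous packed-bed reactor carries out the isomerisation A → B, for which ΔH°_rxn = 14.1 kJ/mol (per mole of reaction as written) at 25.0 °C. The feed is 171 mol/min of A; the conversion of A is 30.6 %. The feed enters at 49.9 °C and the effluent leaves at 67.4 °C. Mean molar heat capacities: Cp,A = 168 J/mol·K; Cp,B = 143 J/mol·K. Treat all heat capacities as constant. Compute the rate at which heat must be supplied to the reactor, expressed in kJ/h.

Extent of reaction ξ = 0.306 × 171 = 52.326 mol/min
Reaction term: ξ·ΔH°_rxn = 52.326 × 14.1 = 737.8 kJ/min
Sensible, feed 49.9→25 °C: -715.33 kJ/min
Outlet flows (mol/min): A 118.67, B 52.326
Sensible, products 25→67.4 °C: 1162.6 kJ/min
Q = ΔH = 1185.1 kJ/min = 19.751 kW
Heat supplied = 71104 kJ/h

Q_in = 71100 kJ/h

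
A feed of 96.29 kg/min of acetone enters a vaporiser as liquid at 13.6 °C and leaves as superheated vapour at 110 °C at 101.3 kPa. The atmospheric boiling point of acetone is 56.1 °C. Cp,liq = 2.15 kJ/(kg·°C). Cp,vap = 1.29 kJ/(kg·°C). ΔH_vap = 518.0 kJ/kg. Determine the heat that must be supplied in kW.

liquid 13.6→56.1 °C: 91.375 kJ/kg
vaporisation at 56.1 °C: 518 kJ/kg
vapour 56.1→110 °C: 69.531 kJ/kg
Δh = 91.375 + 518 + 69.531 = 678.91 kJ/kg
Q = ṁ·Δh = 96.29 kg/min × 678.91 kJ/kg = 65372 kJ/min
|Q| = 1089.5 kW

Q = 1090 kW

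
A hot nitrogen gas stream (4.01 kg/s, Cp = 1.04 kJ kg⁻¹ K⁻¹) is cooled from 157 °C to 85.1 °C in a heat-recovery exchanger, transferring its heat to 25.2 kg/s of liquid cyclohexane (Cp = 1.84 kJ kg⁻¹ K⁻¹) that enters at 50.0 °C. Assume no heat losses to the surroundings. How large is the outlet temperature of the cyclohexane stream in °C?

Heat released by hot stream: Q = 4.01 × 1.04 × (157 − 85.1) = 299.85 kJ/s
Energy balance on cold side (adiabatic exchanger): Q = ṁ_c·Cp_c·(T_c,out − T_c,in)
T_c,out = 50.0 + 299.85/(25.2 × 1.84) = 56.467 °C

T_c,out = 56.5 °C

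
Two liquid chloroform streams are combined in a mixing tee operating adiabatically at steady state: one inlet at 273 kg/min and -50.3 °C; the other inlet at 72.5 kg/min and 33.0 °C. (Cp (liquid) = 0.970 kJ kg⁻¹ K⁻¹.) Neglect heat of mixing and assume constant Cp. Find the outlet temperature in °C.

Energy balance with Q = 0: Σ ṁᵢCp,ᵢ(T_out − Tᵢ) = 0
T_out = Σ ṁᵢCp,ᵢTᵢ / Σ ṁᵢCp,ᵢ
      = -10999 / 335.13 = -32.82 °C

T_out = -32.8 °C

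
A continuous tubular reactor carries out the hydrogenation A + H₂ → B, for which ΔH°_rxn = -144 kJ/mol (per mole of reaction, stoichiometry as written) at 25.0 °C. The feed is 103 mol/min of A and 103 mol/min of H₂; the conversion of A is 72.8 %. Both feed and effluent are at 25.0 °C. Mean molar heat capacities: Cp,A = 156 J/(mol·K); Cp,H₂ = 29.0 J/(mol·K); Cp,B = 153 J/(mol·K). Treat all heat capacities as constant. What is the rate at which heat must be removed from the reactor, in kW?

Q_out = 180 kW

Extent of reaction ξ = 0.728 × 103 = 74.984 mol/min
Reaction term: ξ·ΔH°_rxn = 74.984 × -144 = -10798 kJ/min
Q = ΔH = -10798 kJ/min = -179.96 kW
Heat removed = 179.96 kW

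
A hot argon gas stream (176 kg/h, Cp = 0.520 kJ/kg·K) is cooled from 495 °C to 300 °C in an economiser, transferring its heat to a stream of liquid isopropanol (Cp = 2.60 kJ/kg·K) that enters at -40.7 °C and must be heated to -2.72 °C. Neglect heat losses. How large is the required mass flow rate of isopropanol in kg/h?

ṁ_c = 181 kg/h

Heat released by hot stream: Q = 176 × 0.520 × (495 − 300) = 17846 kJ/h
Energy balance on cold side (adiabatic exchanger): Q = ṁ_c·Cp_c·(T_c,out − T_c,in)
ṁ_c = 17846 / [2.60 × (-2.72 − -40.7)] = 180.73 kg/h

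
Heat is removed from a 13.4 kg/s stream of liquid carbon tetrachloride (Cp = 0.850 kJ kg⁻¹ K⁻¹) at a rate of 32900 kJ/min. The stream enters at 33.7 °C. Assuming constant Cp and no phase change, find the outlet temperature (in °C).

Q = 32900 kJ/min = 548.33 kJ/s
ΔT = Q/(ṁ·Cp) = 548.33/(13.4×0.850) = 48.142 K
T_out = 33.7 − 48.142 = -14.442 °C

T_out = -14.4 °C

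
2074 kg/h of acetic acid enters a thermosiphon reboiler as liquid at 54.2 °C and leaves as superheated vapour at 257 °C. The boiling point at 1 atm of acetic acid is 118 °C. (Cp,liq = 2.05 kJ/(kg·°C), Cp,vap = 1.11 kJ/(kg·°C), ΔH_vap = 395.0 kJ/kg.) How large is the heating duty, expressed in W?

liquid 54.2→118 °C: 130.79 kJ/kg
vaporisation at 118 °C: 395 kJ/kg
vapour 118→257 °C: 154.29 kJ/kg
Δh = 130.79 + 395 + 154.29 = 680.08 kJ/kg
Q = ṁ·Δh = 2074 kg/h × 680.08 kJ/kg = 1.4105e+06 kJ/h
|Q| = 391.8 kW = 391800 W

Q = 392000 W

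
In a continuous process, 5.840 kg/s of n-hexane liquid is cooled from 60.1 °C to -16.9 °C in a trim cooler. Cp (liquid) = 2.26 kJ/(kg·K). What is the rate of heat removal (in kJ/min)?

Q_c = 61000 kJ/min

Q = ṁ·Cp·ΔT = 5.840 × 2.26 × (-16.9 − 60.1) = -1016.3 kJ/s
Cooling duty = 60977 kJ/min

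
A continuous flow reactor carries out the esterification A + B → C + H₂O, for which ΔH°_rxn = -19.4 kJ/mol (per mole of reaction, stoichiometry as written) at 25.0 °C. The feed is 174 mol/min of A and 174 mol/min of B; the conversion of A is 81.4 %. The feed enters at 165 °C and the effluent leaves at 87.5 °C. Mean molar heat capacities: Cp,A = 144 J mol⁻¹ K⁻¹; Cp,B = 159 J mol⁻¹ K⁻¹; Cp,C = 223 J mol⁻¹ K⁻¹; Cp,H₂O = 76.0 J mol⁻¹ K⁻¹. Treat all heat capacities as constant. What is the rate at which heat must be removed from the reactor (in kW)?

Q_out = 114 kW

Extent of reaction ξ = 0.814 × 174 = 141.64 mol/min
Reaction term: ξ·ΔH°_rxn = 141.64 × -19.4 = -2747.7 kJ/min
Sensible, feed 165→25 °C: -7381.1 kJ/min
Outlet flows (mol/min): A 32.364, B 32.364, C 141.64, H₂O 141.64
Sensible, products 25→87.5 °C: 3259.7 kJ/min
Q = ΔH = -6869.1 kJ/min = -114.49 kW
Heat removed = 114.49 kW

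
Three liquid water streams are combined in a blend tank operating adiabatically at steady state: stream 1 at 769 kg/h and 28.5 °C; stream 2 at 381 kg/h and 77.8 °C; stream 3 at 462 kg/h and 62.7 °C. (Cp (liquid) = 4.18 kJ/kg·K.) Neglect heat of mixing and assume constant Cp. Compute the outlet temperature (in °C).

T_out = 50.0 °C

Adiabatic, steady state ⇒ Σ ṁᵢCp,ᵢ(T_out − Tᵢ) = 0
T_out = Σ ṁᵢCp,ᵢTᵢ / Σ ṁᵢCp,ᵢ
      = 336600 / 6738.2 = 49.954 °C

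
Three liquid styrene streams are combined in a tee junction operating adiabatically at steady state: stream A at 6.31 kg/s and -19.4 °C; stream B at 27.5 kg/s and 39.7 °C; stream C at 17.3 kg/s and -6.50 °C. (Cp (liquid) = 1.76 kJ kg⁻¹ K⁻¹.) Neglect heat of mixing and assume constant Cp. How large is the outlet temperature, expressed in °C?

T_out = 16.8 °C

Energy balance with Q = 0: Σ ṁᵢCp,ᵢ(T_out − Tᵢ) = 0
T_out = Σ ṁᵢCp,ᵢTᵢ / Σ ṁᵢCp,ᵢ
      = 1508.1 / 89.954 = 16.766 °C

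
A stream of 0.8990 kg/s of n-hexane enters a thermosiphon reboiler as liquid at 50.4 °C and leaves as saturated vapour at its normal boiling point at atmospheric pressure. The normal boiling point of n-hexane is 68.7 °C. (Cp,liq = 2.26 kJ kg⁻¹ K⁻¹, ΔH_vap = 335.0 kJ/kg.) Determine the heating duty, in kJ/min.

Q = 20300 kJ/min

liquid 50.4→68.7 °C: 41.358 kJ/kg
vaporisation at 68.7 °C: 335 kJ/kg
Δh = 41.358 + 335 = 376.36 kJ/kg
Q = ṁ·Δh = 0.8990 kg/s × 376.36 kJ/kg = 338.35 kJ/s
|Q| = 338.35 kW = 20301 kJ/min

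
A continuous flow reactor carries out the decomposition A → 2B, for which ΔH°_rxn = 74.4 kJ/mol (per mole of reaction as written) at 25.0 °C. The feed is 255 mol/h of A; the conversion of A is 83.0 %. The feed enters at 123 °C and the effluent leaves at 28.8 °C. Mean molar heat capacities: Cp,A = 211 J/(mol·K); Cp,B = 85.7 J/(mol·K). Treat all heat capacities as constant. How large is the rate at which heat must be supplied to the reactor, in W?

Extent of reaction ξ = 0.830 × 255 = 211.65 mol/h
Reaction term: ξ·ΔH°_rxn = 211.65 × 74.4 = 15747 kJ/h
Sensible, feed 123→25 °C: -5272.9 kJ/h
Outlet flows (mol/h): A 43.35, B 423.3
Sensible, products 25→28.8 °C: 172.61 kJ/h
Q = ΔH = 10646 kJ/h = 2.9574 kW
Heat supplied = 2957.4 W

Q_in = 2960 W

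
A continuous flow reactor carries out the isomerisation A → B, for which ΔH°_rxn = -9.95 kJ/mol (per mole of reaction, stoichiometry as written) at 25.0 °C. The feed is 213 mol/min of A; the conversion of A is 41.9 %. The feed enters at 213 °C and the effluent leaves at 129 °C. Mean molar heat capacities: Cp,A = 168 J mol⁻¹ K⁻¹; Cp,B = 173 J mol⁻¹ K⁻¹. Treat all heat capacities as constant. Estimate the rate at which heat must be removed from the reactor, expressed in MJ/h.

Q_out = 231 MJ/h

Extent of reaction ξ = 0.419 × 213 = 89.247 mol/min
Reaction term: ξ·ΔH°_rxn = 89.247 × -9.95 = -888.01 kJ/min
Sensible, feed 213→25 °C: -6727.4 kJ/min
Outlet flows (mol/min): A 123.75, B 89.247
Sensible, products 25→129 °C: 3767.9 kJ/min
Q = ΔH = -3847.5 kJ/min = -64.124 kW
Heat removed = 230.85 MJ/h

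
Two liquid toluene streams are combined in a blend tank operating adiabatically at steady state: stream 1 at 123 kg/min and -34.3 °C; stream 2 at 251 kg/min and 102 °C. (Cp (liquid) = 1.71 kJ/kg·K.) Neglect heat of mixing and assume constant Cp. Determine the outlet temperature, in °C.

Energy balance with Q = 0: Σ ṁᵢCp,ᵢ(T_out − Tᵢ) = 0
T_out = Σ ṁᵢCp,ᵢTᵢ / Σ ṁᵢCp,ᵢ
      = 36565 / 639.54 = 57.174 °C

T_out = 57.2 °C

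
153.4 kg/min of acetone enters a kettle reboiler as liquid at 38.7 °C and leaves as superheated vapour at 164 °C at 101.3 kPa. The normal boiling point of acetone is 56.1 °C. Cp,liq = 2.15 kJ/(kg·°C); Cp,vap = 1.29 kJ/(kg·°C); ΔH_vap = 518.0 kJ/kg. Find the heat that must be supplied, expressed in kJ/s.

Q = 1780 kJ/s

liquid 38.7→56.1 °C: 37.41 kJ/kg
vaporisation at 56.1 °C: 518 kJ/kg
vapour 56.1→164 °C: 139.19 kJ/kg
Δh = 37.41 + 518 + 139.19 = 694.6 kJ/kg
Q = ṁ·Δh = 153.4 kg/min × 694.6 kJ/kg = 106550 kJ/min
|Q| = 1775.9 kW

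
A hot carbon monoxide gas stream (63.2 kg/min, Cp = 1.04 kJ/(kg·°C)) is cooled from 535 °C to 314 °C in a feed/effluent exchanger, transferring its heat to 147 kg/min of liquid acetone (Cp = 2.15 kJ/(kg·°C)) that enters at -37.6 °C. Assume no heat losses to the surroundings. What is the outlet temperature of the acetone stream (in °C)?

Heat released by hot stream: Q = 63.2 × 1.04 × (535 − 314) = 14526 kJ/min
Energy balance on cold side (adiabatic exchanger): Q = ṁ_c·Cp_c·(T_c,out − T_c,in)
T_c,out = -37.6 + 14526/(147 × 2.15) = 8.3607 °C

T_c,out = 8.36 °C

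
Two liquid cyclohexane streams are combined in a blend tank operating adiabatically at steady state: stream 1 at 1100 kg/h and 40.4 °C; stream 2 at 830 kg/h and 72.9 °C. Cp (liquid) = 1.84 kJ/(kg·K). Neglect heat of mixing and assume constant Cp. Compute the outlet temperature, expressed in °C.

T_out = 54.4 °C

No heat crosses the boundary, so H_out = H_in.
Σ ṁᵢCp,ᵢTᵢ = 1100×1.84×40.4 + 830×1.84×72.9 = 193100
Σ ṁᵢCp,ᵢ = 1100×1.84 + 830×1.84 = 3551.2
T_out = 193100 / 3551.2 = 54.377 °C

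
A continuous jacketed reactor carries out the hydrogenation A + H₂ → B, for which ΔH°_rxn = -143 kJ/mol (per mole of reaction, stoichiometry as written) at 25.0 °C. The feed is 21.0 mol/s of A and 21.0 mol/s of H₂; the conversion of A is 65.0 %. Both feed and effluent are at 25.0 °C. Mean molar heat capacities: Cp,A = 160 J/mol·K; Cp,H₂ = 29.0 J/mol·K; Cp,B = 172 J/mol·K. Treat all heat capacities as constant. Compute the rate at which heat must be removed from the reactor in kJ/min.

Q_out = 117000 kJ/min

Extent of reaction ξ = 0.650 × 21.0 = 13.65 mol/s
Reaction term: ξ·ΔH°_rxn = 13.65 × -143 = -1952 kJ/s
Q = ΔH = -1952 kJ/s = -1952 kW
Heat removed = 117120 kJ/min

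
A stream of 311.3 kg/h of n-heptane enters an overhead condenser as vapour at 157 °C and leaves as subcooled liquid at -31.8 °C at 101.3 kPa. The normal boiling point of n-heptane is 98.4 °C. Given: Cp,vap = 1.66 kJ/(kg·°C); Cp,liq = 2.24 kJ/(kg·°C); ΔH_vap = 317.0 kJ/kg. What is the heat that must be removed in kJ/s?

vapour 157→98.4 °C: -97.276 kJ/kg
condensation at 98.4 °C: -317 kJ/kg
liquid 98.4→-31.8 °C: -291.65 kJ/kg
Δh = -97.276 + -317 + -291.65 = -705.92 kJ/kg
Q = ṁ·Δh = 311.3 kg/h × -705.92 kJ/kg = -219750 kJ/h
|Q| = 61.043 kW

Q_c = 61.0 kJ/s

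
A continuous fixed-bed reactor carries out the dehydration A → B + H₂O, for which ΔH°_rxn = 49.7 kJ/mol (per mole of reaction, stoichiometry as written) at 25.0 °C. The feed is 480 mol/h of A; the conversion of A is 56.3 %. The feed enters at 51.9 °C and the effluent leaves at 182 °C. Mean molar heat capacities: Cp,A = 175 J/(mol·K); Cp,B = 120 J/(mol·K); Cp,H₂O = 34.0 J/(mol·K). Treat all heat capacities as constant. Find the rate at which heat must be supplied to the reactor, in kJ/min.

Extent of reaction ξ = 0.563 × 480 = 270.24 mol/h
Reaction term: ξ·ΔH°_rxn = 270.24 × 49.7 = 13431 kJ/h
Sensible, feed 51.9→25 °C: -2259.6 kJ/h
Outlet flows (mol/h): A 209.76, B 270.24, H₂O 270.24
Sensible, products 25→182 °C: 12297 kJ/h
Q = ΔH = 23468 kJ/h = 6.519 kW
Heat supplied = 391.14 kJ/min

Q_in = 391 kJ/min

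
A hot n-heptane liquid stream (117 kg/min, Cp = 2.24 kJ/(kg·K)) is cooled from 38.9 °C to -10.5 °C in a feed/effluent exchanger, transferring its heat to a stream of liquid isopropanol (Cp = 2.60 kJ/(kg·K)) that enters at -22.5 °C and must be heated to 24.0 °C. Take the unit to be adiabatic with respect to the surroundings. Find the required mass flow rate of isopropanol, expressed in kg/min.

ṁ_c = 107 kg/min

Heat released by hot stream: Q = 117 × 2.24 × (38.9 − -10.5) = 12947 kJ/min
Energy balance on cold side (adiabatic exchanger): Q = ṁ_c·Cp_c·(T_c,out − T_c,in)
ṁ_c = 12947 / [2.60 × (24.0 − -22.5)] = 107.09 kg/min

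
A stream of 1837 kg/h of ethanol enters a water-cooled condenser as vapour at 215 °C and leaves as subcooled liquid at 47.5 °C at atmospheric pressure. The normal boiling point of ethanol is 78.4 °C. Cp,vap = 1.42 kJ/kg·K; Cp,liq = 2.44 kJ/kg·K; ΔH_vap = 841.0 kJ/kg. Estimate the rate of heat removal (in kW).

vapour 215→78.4 °C: -193.97 kJ/kg
condensation at 78.4 °C: -841 kJ/kg
liquid 78.4→47.5 °C: -75.396 kJ/kg
Δh = -193.97 + -841 + -75.396 = -1110.4 kJ/kg
Q = ṁ·Δh = 1837 kg/h × -1110.4 kJ/kg = -2.0397e+06 kJ/h
|Q| = 566.6 kW

Q_c = 567 kW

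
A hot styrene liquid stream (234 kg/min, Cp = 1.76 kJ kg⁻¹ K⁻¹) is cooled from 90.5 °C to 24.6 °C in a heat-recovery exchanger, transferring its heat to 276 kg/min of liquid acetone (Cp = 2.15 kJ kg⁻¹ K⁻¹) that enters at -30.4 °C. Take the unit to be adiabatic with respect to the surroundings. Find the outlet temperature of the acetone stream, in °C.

Heat released by hot stream: Q = 234 × 1.76 × (90.5 − 24.6) = 27140 kJ/min
Energy balance on cold side (adiabatic exchanger): Q = ṁ_c·Cp_c·(T_c,out − T_c,in)
T_c,out = -30.4 + 27140/(276 × 2.15) = 15.337 °C

T_c,out = 15.3 °C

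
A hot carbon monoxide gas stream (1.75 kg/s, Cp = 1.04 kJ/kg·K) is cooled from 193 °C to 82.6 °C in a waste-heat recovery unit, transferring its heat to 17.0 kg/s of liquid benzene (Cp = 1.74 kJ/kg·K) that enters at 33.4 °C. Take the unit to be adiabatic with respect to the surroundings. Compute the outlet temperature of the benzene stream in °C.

Heat released by hot stream: Q = 1.75 × 1.04 × (193 − 82.6) = 200.93 kJ/s
Energy balance on cold side (adiabatic exchanger): Q = ṁ_c·Cp_c·(T_c,out − T_c,in)
T_c,out = 33.4 + 200.93/(17.0 × 1.74) = 40.193 °C

T_c,out = 40.2 °C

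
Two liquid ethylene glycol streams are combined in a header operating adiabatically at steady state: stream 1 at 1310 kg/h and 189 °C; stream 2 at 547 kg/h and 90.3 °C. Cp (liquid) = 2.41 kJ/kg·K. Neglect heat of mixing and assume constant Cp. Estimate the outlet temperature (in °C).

T_out = 160 °C

No heat crosses the boundary, so H_out = H_in.
T_out = Σ ṁᵢCp,ᵢTᵢ / Σ ṁᵢCp,ᵢ
      = 715730 / 4475.4 = 159.93 °C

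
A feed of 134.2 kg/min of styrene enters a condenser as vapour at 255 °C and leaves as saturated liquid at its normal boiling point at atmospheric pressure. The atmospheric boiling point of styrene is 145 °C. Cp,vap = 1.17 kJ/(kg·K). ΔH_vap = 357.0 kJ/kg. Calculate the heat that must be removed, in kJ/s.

vapour 255→145 °C: -128.7 kJ/kg
condensation at 145 °C: -357 kJ/kg
Δh = -128.7 + -357 = -485.7 kJ/kg
Q = ṁ·Δh = 134.2 kg/min × -485.7 kJ/kg = -65181 kJ/min
|Q| = 1086.3 kW

Q_c = 1090 kJ/s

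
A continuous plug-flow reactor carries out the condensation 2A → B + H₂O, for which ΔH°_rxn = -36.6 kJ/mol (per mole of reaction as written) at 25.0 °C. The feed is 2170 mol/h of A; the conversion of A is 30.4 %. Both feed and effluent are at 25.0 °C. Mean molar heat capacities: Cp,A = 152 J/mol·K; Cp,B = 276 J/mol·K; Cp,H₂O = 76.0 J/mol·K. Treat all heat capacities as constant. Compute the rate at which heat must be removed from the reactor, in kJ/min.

Q_out = 201 kJ/min

Extent of reaction ξ = 0.304 × 2170 / 2 = 329.84 mol/h
Reaction term: ξ·ΔH°_rxn = 329.84 × -36.6 = -12072 kJ/h
Q = ΔH = -12072 kJ/h = -3.3534 kW
Heat removed = 201.2 kJ/min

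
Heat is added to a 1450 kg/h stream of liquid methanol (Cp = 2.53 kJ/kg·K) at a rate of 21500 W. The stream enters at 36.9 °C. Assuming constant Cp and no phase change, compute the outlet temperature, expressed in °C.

T_out = 58.0 °C

Q = 21500 W = 77400 kJ/h
ΔT = Q/(ṁ·Cp) = 77400/(1450×2.53) = 21.099 K
T_out = 36.9 + 21.099 = 57.999 °C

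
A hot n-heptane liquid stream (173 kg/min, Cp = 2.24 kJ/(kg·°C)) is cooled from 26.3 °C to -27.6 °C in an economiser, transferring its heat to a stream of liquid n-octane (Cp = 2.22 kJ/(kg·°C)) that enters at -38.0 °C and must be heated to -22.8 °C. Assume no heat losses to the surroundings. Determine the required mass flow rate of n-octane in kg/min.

Heat released by hot stream: Q = 173 × 2.24 × (26.3 − -27.6) = 20887 kJ/min
Energy balance on cold side (adiabatic exchanger): Q = ṁ_c·Cp_c·(T_c,out − T_c,in)
ṁ_c = 20887 / [2.22 × (-22.8 − -38.0)] = 618.99 kg/min

ṁ_c = 619 kg/min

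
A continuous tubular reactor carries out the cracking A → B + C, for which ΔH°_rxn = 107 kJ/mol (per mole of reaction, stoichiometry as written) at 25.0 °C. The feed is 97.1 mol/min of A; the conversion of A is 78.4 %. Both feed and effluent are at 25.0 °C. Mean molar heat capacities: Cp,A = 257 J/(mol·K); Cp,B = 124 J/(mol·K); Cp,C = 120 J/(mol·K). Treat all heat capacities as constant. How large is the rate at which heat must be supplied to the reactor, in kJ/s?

Extent of reaction ξ = 0.784 × 97.1 = 76.126 mol/min
Reaction term: ξ·ΔH°_rxn = 76.126 × 107 = 8145.5 kJ/min
Q = ΔH = 8145.5 kJ/min = 135.76 kW
Heat supplied = 135.76 kJ/s

Q_in = 136 kJ/s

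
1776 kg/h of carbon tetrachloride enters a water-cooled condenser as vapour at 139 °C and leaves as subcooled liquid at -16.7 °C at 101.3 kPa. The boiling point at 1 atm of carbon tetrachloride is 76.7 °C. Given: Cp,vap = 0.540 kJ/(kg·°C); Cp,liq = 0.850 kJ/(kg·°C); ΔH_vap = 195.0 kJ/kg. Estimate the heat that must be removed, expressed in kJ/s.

Q_c = 152 kJ/s

vapour 139→76.7 °C: -33.642 kJ/kg
condensation at 76.7 °C: -195 kJ/kg
liquid 76.7→-16.7 °C: -79.39 kJ/kg
Δh = -33.642 + -195 + -79.39 = -308.03 kJ/kg
Q = ṁ·Δh = 1776 kg/h × -308.03 kJ/kg = -547060 kJ/h
|Q| = 151.96 kW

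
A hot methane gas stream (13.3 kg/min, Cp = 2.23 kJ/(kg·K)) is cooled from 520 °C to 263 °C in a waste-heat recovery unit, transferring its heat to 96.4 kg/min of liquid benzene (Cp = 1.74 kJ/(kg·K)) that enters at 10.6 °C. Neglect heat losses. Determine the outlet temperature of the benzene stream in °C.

T_c,out = 56.0 °C

Heat released by hot stream: Q = 13.3 × 2.23 × (520 − 263) = 7622.4 kJ/min
Energy balance on cold side (adiabatic exchanger): Q = ṁ_c·Cp_c·(T_c,out − T_c,in)
T_c,out = 10.6 + 7622.4/(96.4 × 1.74) = 56.043 °C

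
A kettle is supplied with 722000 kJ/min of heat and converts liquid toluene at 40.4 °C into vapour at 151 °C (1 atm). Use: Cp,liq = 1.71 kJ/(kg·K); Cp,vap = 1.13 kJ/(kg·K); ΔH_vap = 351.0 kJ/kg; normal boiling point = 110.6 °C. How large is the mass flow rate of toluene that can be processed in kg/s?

ṁ = 23.3 kg/s

Δh = 1.71×(110.6−40.4) + 351.0 + 1.13×(151−110.6) = 516.69 kJ/kg
Q = 722000 kJ/min = 12033 kJ/s = 12033 kJ/s
ṁ = Q/Δh = 12033 / 516.69 = 23.289 kg/s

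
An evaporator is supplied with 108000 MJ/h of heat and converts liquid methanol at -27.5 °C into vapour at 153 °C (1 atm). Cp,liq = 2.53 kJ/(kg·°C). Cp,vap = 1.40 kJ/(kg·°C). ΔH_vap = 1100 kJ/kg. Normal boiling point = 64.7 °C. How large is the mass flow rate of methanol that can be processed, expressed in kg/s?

Δh = 2.53×(64.7−-27.5) + 1100 + 1.40×(153−64.7) = 1456.9 kJ/kg
Q = 108000 MJ/h = 30000 kJ/s = 30000 kJ/s
ṁ = Q/Δh = 30000 / 1456.9 = 20.592 kg/s

ṁ = 20.6 kg/s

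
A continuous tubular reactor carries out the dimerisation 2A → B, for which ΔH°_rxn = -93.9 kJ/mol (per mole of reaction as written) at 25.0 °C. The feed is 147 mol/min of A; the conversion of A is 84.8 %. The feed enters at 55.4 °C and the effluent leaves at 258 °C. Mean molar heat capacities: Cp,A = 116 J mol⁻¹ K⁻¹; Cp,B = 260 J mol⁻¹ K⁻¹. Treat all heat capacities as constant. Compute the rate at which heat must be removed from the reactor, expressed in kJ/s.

Q_out = 33.2 kJ/s

Extent of reaction ξ = 0.848 × 147 / 2 = 62.328 mol/min
Reaction term: ξ·ΔH°_rxn = 62.328 × -93.9 = -5852.6 kJ/min
Sensible, feed 55.4→25 °C: -518.38 kJ/min
Outlet flows (mol/min): A 22.344, B 62.328
Sensible, products 25→258 °C: 4379.7 kJ/min
Q = ΔH = -1991.2 kJ/min = -33.187 kW
Heat removed = 33.187 kJ/s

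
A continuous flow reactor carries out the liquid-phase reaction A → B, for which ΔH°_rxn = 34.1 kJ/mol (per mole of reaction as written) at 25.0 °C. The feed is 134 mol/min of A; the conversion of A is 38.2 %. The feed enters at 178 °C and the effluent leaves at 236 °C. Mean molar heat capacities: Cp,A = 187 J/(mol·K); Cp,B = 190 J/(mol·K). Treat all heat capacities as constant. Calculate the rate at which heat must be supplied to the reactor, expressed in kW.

Extent of reaction ξ = 0.382 × 134 = 51.188 mol/min
Reaction term: ξ·ΔH°_rxn = 51.188 × 34.1 = 1745.5 kJ/min
Sensible, feed 178→25 °C: -3833.9 kJ/min
Outlet flows (mol/min): A 82.812, B 51.188
Sensible, products 25→236 °C: 5319.6 kJ/min
Q = ΔH = 3231.3 kJ/min = 53.855 kW
Heat supplied = 53.855 kW

Q_in = 53.9 kW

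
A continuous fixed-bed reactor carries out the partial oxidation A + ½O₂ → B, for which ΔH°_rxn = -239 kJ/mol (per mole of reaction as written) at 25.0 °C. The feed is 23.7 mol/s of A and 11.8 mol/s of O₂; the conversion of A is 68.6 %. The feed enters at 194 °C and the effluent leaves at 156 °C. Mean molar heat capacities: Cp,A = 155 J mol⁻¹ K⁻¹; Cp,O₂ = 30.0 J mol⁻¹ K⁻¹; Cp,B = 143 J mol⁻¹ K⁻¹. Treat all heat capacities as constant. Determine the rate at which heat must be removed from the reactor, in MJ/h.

Q_out = 14700 MJ/h

Extent of reaction ξ = 0.686 × 23.7 = 16.258 mol/s
Reaction term: ξ·ΔH°_rxn = 16.258 × -239 = -3885.7 kJ/s
Sensible, feed 194→25 °C: -680.65 kJ/s
Outlet flows (mol/s): A 7.4418, O₂ 3.6709, B 16.258
Sensible, products 25→156 °C: 470.1 kJ/s
Q = ΔH = -4096.3 kJ/s = -4096.3 kW
Heat removed = 14747 MJ/h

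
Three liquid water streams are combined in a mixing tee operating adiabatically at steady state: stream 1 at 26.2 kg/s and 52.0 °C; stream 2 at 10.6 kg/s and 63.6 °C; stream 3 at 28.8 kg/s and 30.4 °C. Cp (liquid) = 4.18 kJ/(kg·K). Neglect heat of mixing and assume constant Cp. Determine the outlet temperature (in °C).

Energy balance with Q = 0: Σ ṁᵢCp,ᵢ(T_out − Tᵢ) = 0
Σ ṁᵢCp,ᵢTᵢ = 26.2×4.18×52.0 + 10.6×4.18×63.6 + 28.8×4.18×30.4 = 12172
Σ ṁᵢCp,ᵢ = 26.2×4.18 + 10.6×4.18 + 28.8×4.18 = 274.21
T_out = 12172 / 274.21 = 44.391 °C

T_out = 44.4 °C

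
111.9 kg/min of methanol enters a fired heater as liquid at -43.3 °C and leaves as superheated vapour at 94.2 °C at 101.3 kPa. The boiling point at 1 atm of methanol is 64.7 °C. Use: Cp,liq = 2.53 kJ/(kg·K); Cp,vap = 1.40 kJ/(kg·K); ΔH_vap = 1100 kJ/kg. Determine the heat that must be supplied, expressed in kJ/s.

Q = 2640 kJ/s

liquid -43.3→64.7 °C: 273.24 kJ/kg
vaporisation at 64.7 °C: 1100 kJ/kg
vapour 64.7→94.2 °C: 41.3 kJ/kg
Δh = 273.24 + 1100 + 41.3 = 1414.5 kJ/kg
Q = ṁ·Δh = 111.9 kg/min × 1414.5 kJ/kg = 158290 kJ/min
|Q| = 2638.1 kW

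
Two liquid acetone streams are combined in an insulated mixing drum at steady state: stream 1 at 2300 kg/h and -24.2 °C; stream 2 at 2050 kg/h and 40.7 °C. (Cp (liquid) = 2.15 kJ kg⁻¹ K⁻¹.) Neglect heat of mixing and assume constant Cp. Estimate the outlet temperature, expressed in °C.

No heat crosses the boundary, so H_out = H_in.
Σ ṁᵢCp,ᵢTᵢ = 2300×2.15×-24.2 + 2050×2.15×40.7 = 59716
Σ ṁᵢCp,ᵢ = 2300×2.15 + 2050×2.15 = 9352.5
T_out = 59716 / 9352.5 = 6.3851 °C

T_out = 6.39 °C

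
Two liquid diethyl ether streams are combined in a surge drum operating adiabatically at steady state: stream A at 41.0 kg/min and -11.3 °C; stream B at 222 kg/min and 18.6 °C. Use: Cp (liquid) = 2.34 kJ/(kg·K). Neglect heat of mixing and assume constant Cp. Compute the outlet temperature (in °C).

No heat crosses the boundary, so H_out = H_in.
T_out = Σ ṁᵢCp,ᵢTᵢ / Σ ṁᵢCp,ᵢ
      = 8578.2 / 615.42 = 13.939 °C

T_out = 13.9 °C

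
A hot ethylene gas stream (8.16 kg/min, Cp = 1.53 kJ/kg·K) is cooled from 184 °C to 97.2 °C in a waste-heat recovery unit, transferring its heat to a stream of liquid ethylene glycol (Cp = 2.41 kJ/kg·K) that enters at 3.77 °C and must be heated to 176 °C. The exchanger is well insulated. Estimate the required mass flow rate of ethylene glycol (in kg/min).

ṁ_c = 2.61 kg/min

Heat released by hot stream: Q = 8.16 × 1.53 × (184 − 97.2) = 1083.7 kJ/min
Energy balance on cold side (adiabatic exchanger): Q = ṁ_c·Cp_c·(T_c,out − T_c,in)
ṁ_c = 1083.7 / [2.41 × (176 − 3.77)] = 2.6108 kg/min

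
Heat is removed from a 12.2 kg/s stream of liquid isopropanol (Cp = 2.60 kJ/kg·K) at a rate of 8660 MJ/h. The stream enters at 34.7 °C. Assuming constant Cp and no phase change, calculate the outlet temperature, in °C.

Q = 8660 MJ/h = 2405.6 kJ/s
ΔT = Q/(ṁ·Cp) = 2405.6/(12.2×2.60) = 75.837 K
T_out = 34.7 − 75.837 = -41.137 °C

T_out = -41.1 °C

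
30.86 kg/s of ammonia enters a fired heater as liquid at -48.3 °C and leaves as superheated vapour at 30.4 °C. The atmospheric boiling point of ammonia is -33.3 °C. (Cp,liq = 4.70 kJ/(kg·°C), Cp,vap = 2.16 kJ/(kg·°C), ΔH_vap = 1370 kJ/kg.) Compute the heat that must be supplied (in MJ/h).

liquid -48.3→-33.3 °C: 70.5 kJ/kg
vaporisation at -33.3 °C: 1370 kJ/kg
vapour -33.3→30.4 °C: 137.59 kJ/kg
Δh = 70.5 + 1370 + 137.59 = 1578.1 kJ/kg
Q = ṁ·Δh = 30.86 kg/s × 1578.1 kJ/kg = 48700 kJ/s
|Q| = 48700 kW = 175320 MJ/h

Q = 175000 MJ/h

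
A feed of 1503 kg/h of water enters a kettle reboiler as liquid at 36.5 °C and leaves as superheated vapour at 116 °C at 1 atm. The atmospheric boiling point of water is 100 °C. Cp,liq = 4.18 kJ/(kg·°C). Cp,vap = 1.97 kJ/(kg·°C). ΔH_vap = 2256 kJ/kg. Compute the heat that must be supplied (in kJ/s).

liquid 36.5→100 °C: 265.43 kJ/kg
vaporisation at 100 °C: 2256 kJ/kg
vapour 100→116 °C: 31.52 kJ/kg
Δh = 265.43 + 2256 + 31.52 = 2552.9 kJ/kg
Q = ṁ·Δh = 1503 kg/h × 2552.9 kJ/kg = 3.8371e+06 kJ/h
|Q| = 1065.9 kW

Q = 1070 kJ/s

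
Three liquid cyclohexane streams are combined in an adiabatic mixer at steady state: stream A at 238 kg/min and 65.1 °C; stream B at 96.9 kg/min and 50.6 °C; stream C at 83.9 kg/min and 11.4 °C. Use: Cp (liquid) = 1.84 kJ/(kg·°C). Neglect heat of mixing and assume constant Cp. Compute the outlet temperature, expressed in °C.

No heat crosses the boundary, so H_out = H_in.
Σ ṁᵢCp,ᵢTᵢ = 238×1.84×65.1 + 96.9×1.84×50.6 + 83.9×1.84×11.4 = 39290
Σ ṁᵢCp,ᵢ = 238×1.84 + 96.9×1.84 + 83.9×1.84 = 770.59
T_out = 39290 / 770.59 = 50.987 °C

T_out = 51.0 °C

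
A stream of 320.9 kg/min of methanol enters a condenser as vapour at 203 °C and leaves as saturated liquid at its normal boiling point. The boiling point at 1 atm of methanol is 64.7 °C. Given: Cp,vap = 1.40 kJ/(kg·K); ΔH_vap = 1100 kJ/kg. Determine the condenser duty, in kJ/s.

vapour 203→64.7 °C: -193.62 kJ/kg
condensation at 64.7 °C: -1100 kJ/kg
Δh = -193.62 + -1100 = -1293.6 kJ/kg
Q = ṁ·Δh = 320.9 kg/min × -1293.6 kJ/kg = -415120 kJ/min
|Q| = 6918.7 kW

Q_c = 6920 kJ/s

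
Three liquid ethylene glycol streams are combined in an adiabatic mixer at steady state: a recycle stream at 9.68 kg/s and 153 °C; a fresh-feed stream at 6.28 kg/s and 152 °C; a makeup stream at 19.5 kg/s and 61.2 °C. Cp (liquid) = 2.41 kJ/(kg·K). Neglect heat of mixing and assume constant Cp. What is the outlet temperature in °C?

T_out = 102 °C

Energy balance with Q = 0: Σ ṁᵢCp,ᵢ(T_out − Tᵢ) = 0
T_out = Σ ṁᵢCp,ᵢTᵢ / Σ ṁᵢCp,ᵢ
      = 8745.9 / 85.459 = 102.34 °C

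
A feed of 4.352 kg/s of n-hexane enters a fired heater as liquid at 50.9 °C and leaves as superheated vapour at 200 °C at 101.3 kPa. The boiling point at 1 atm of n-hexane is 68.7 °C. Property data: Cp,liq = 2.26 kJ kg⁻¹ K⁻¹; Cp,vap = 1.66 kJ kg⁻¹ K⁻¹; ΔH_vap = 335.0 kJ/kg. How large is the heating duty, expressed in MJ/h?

Q = 9290 MJ/h

liquid 50.9→68.7 °C: 40.228 kJ/kg
vaporisation at 68.7 °C: 335 kJ/kg
vapour 68.7→200 °C: 217.96 kJ/kg
Δh = 40.228 + 335 + 217.96 = 593.19 kJ/kg
Q = ṁ·Δh = 4.352 kg/s × 593.19 kJ/kg = 2581.5 kJ/s
|Q| = 2581.5 kW = 9293.6 MJ/h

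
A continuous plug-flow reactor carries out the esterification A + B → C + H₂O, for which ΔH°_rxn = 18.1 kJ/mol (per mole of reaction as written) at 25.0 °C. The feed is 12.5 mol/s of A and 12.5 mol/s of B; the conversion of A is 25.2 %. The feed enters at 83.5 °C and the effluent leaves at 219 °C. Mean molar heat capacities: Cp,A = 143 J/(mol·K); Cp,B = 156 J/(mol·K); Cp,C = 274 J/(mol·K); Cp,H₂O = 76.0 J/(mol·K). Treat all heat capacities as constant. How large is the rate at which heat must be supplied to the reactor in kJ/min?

Q_in = 35700 kJ/min

Extent of reaction ξ = 0.252 × 12.5 = 3.15 mol/s
Reaction term: ξ·ΔH°_rxn = 3.15 × 18.1 = 57.015 kJ/s
Sensible, feed 83.5→25 °C: -218.64 kJ/s
Outlet flows (mol/s): A 9.35, B 9.35, C 3.15, H₂O 3.15
Sensible, products 25→219 °C: 756.24 kJ/s
Q = ΔH = 594.61 kJ/s = 594.61 kW
Heat supplied = 35677 kJ/min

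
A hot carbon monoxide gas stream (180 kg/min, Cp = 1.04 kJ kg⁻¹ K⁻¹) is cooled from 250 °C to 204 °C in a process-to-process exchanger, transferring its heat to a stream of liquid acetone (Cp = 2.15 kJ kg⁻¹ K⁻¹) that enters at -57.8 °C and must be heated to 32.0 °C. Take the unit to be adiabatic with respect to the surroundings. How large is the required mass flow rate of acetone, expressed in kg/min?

Heat released by hot stream: Q = 180 × 1.04 × (250 − 204) = 8611.2 kJ/min
Energy balance on cold side (adiabatic exchanger): Q = ṁ_c·Cp_c·(T_c,out − T_c,in)
ṁ_c = 8611.2 / [2.15 × (32.0 − -57.8)] = 44.601 kg/min

ṁ_c = 44.6 kg/min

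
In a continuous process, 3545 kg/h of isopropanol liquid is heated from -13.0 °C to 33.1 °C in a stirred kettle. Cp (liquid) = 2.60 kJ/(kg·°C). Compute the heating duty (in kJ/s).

Q = ṁ·Cp·ΔT = 3545 × 2.60 × (33.1 − -13.0) = 424900 kJ/h
Converting: 424900 / 3600 s = 118.03 kW

Q = 118 kJ/s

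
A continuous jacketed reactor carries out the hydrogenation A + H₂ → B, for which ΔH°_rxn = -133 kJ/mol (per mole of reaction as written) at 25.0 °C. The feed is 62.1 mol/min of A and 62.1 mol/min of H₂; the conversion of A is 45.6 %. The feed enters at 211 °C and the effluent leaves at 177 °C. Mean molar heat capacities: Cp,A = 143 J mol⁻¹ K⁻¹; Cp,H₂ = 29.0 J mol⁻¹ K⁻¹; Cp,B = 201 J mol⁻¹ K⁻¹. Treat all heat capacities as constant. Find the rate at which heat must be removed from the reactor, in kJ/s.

Q_out = 66.7 kJ/s

Extent of reaction ξ = 0.456 × 62.1 = 28.318 mol/min
Reaction term: ξ·ΔH°_rxn = 28.318 × -133 = -3766.2 kJ/min
Sensible, feed 211→25 °C: -1986.7 kJ/min
Outlet flows (mol/min): A 33.782, H₂ 33.782, B 28.318
Sensible, products 25→177 °C: 1748.4 kJ/min
Q = ΔH = -4004.6 kJ/min = -66.743 kW
Heat removed = 66.743 kJ/s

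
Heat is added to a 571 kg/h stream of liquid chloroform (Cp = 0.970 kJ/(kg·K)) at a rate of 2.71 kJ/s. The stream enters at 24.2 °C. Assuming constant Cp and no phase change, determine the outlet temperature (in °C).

Q = 2.71 kJ/s = 9756 kJ/h
ΔT = Q/(ṁ·Cp) = 9756/(571×0.970) = 17.614 K
T_out = 24.2 + 17.614 = 41.814 °C

T_out = 41.8 °C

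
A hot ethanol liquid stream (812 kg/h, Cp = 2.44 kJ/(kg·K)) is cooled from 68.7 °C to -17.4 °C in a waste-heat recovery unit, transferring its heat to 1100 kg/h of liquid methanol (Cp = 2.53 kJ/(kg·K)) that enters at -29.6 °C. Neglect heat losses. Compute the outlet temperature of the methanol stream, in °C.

Heat released by hot stream: Q = 812 × 2.44 × (68.7 − -17.4) = 170590 kJ/h
Energy balance on cold side (adiabatic exchanger): Q = ṁ_c·Cp_c·(T_c,out − T_c,in)
T_c,out = -29.6 + 170590/(1100 × 2.53) = 31.697 °C

T_c,out = 31.7 °C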